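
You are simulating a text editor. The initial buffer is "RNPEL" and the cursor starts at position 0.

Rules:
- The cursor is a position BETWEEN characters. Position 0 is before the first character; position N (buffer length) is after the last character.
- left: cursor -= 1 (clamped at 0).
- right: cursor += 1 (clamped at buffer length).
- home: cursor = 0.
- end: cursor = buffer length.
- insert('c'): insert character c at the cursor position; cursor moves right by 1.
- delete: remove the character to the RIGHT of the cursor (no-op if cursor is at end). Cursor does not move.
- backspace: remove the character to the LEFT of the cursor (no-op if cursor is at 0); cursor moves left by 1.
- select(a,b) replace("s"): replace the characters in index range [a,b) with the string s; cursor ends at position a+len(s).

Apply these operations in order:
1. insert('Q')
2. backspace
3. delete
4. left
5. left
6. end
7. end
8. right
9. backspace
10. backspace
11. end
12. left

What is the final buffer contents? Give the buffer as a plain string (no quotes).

After op 1 (insert('Q')): buf='QRNPEL' cursor=1
After op 2 (backspace): buf='RNPEL' cursor=0
After op 3 (delete): buf='NPEL' cursor=0
After op 4 (left): buf='NPEL' cursor=0
After op 5 (left): buf='NPEL' cursor=0
After op 6 (end): buf='NPEL' cursor=4
After op 7 (end): buf='NPEL' cursor=4
After op 8 (right): buf='NPEL' cursor=4
After op 9 (backspace): buf='NPE' cursor=3
After op 10 (backspace): buf='NP' cursor=2
After op 11 (end): buf='NP' cursor=2
After op 12 (left): buf='NP' cursor=1

Answer: NP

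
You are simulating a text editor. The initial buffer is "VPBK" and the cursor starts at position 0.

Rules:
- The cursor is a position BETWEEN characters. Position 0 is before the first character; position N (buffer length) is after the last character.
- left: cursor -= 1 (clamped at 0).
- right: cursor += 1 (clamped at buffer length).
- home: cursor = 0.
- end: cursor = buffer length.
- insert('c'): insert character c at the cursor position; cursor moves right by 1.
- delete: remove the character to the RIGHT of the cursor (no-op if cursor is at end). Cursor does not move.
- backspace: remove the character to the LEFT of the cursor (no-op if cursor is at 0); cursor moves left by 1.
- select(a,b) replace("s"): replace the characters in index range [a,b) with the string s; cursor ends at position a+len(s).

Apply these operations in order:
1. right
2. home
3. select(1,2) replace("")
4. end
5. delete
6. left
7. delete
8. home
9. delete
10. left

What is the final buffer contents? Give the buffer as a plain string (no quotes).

Answer: B

Derivation:
After op 1 (right): buf='VPBK' cursor=1
After op 2 (home): buf='VPBK' cursor=0
After op 3 (select(1,2) replace("")): buf='VBK' cursor=1
After op 4 (end): buf='VBK' cursor=3
After op 5 (delete): buf='VBK' cursor=3
After op 6 (left): buf='VBK' cursor=2
After op 7 (delete): buf='VB' cursor=2
After op 8 (home): buf='VB' cursor=0
After op 9 (delete): buf='B' cursor=0
After op 10 (left): buf='B' cursor=0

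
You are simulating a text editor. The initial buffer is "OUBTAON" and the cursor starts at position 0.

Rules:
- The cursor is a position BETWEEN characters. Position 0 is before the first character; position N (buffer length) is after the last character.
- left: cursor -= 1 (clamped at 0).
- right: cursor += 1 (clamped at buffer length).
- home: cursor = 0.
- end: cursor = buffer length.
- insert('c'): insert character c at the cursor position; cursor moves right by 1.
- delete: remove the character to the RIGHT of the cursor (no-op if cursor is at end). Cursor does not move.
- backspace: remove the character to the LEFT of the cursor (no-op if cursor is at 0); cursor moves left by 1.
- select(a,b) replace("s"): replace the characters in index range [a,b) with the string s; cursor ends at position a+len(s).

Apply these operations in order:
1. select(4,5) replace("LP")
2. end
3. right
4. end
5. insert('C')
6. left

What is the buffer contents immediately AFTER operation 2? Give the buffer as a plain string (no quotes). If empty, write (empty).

Answer: OUBTLPON

Derivation:
After op 1 (select(4,5) replace("LP")): buf='OUBTLPON' cursor=6
After op 2 (end): buf='OUBTLPON' cursor=8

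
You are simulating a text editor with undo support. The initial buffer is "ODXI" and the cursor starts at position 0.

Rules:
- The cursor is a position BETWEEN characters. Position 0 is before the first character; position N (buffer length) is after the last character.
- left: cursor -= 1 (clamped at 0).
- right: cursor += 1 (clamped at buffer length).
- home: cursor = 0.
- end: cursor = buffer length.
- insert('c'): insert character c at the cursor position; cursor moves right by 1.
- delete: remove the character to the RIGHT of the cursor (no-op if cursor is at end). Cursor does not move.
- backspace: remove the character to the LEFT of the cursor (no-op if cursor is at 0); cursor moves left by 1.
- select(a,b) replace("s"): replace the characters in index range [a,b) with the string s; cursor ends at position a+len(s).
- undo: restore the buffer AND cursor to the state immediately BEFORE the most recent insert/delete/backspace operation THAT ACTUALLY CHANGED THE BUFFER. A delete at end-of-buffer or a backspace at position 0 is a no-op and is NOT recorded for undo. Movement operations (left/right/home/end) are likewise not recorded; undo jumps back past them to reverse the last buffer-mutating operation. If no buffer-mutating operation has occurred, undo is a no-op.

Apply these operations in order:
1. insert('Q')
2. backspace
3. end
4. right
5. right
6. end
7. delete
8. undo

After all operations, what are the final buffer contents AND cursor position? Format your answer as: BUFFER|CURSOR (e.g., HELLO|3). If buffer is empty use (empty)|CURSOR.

Answer: QODXI|1

Derivation:
After op 1 (insert('Q')): buf='QODXI' cursor=1
After op 2 (backspace): buf='ODXI' cursor=0
After op 3 (end): buf='ODXI' cursor=4
After op 4 (right): buf='ODXI' cursor=4
After op 5 (right): buf='ODXI' cursor=4
After op 6 (end): buf='ODXI' cursor=4
After op 7 (delete): buf='ODXI' cursor=4
After op 8 (undo): buf='QODXI' cursor=1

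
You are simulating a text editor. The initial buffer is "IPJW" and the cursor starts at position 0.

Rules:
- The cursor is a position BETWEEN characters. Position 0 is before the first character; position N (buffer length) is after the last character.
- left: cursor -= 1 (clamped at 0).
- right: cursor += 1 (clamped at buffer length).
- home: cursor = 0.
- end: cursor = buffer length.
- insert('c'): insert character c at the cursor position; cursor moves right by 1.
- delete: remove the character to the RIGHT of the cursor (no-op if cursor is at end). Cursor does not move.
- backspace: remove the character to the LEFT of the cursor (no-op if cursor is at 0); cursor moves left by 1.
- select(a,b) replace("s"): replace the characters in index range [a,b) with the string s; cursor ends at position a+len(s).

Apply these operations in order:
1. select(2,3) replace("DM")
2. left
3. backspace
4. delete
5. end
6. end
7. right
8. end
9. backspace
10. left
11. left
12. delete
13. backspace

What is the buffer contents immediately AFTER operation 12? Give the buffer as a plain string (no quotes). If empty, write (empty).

After op 1 (select(2,3) replace("DM")): buf='IPDMW' cursor=4
After op 2 (left): buf='IPDMW' cursor=3
After op 3 (backspace): buf='IPMW' cursor=2
After op 4 (delete): buf='IPW' cursor=2
After op 5 (end): buf='IPW' cursor=3
After op 6 (end): buf='IPW' cursor=3
After op 7 (right): buf='IPW' cursor=3
After op 8 (end): buf='IPW' cursor=3
After op 9 (backspace): buf='IP' cursor=2
After op 10 (left): buf='IP' cursor=1
After op 11 (left): buf='IP' cursor=0
After op 12 (delete): buf='P' cursor=0

Answer: P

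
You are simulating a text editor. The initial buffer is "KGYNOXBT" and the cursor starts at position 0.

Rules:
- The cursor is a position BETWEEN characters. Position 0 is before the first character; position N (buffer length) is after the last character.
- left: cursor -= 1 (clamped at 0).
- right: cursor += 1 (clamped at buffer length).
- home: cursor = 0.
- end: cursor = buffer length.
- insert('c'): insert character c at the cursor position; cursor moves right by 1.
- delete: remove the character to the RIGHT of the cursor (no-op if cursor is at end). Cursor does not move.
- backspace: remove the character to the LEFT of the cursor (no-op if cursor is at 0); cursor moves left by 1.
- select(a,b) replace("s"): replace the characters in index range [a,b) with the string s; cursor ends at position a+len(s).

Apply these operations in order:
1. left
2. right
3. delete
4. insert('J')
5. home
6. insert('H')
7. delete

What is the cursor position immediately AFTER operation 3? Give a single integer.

Answer: 1

Derivation:
After op 1 (left): buf='KGYNOXBT' cursor=0
After op 2 (right): buf='KGYNOXBT' cursor=1
After op 3 (delete): buf='KYNOXBT' cursor=1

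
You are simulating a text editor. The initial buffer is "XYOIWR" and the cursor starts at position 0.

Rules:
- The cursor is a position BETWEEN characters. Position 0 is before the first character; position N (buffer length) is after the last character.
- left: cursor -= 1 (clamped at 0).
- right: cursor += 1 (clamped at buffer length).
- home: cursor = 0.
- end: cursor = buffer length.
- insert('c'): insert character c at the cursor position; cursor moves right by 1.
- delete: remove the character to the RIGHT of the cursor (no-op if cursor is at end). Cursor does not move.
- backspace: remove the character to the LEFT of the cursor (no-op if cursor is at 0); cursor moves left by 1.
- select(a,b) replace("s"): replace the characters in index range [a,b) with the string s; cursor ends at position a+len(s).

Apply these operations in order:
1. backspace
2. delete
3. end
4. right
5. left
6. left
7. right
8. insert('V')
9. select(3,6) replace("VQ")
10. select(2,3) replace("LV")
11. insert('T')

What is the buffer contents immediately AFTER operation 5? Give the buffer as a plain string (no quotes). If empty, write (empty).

After op 1 (backspace): buf='XYOIWR' cursor=0
After op 2 (delete): buf='YOIWR' cursor=0
After op 3 (end): buf='YOIWR' cursor=5
After op 4 (right): buf='YOIWR' cursor=5
After op 5 (left): buf='YOIWR' cursor=4

Answer: YOIWR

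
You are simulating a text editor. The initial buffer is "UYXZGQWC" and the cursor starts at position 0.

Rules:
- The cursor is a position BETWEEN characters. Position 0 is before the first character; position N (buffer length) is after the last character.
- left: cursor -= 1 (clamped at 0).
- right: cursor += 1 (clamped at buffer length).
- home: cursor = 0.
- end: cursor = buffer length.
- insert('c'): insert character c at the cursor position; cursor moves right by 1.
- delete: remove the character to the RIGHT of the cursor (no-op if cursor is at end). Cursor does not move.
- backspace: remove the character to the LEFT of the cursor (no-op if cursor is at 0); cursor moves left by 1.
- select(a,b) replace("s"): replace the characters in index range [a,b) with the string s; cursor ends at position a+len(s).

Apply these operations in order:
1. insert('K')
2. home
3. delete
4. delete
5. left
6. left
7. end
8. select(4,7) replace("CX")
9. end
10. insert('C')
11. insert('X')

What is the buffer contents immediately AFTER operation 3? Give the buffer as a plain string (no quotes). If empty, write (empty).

Answer: UYXZGQWC

Derivation:
After op 1 (insert('K')): buf='KUYXZGQWC' cursor=1
After op 2 (home): buf='KUYXZGQWC' cursor=0
After op 3 (delete): buf='UYXZGQWC' cursor=0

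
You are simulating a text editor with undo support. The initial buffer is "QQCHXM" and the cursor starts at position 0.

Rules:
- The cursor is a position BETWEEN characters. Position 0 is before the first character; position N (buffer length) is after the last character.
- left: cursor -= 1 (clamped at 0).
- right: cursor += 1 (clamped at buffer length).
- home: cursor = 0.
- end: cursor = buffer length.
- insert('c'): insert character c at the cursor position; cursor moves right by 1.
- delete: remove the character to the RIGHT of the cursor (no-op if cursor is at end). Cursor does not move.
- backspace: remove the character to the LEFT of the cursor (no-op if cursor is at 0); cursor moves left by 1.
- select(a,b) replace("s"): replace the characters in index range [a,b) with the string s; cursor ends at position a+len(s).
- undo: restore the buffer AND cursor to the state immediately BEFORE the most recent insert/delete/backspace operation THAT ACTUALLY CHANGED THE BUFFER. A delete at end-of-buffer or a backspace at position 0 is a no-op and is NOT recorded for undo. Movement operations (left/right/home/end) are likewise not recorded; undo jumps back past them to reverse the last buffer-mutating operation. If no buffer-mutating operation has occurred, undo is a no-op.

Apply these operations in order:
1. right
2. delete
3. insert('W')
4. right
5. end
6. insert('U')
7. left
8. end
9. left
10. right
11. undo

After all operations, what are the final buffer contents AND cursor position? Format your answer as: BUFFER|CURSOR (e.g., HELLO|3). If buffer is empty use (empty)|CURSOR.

After op 1 (right): buf='QQCHXM' cursor=1
After op 2 (delete): buf='QCHXM' cursor=1
After op 3 (insert('W')): buf='QWCHXM' cursor=2
After op 4 (right): buf='QWCHXM' cursor=3
After op 5 (end): buf='QWCHXM' cursor=6
After op 6 (insert('U')): buf='QWCHXMU' cursor=7
After op 7 (left): buf='QWCHXMU' cursor=6
After op 8 (end): buf='QWCHXMU' cursor=7
After op 9 (left): buf='QWCHXMU' cursor=6
After op 10 (right): buf='QWCHXMU' cursor=7
After op 11 (undo): buf='QWCHXM' cursor=6

Answer: QWCHXM|6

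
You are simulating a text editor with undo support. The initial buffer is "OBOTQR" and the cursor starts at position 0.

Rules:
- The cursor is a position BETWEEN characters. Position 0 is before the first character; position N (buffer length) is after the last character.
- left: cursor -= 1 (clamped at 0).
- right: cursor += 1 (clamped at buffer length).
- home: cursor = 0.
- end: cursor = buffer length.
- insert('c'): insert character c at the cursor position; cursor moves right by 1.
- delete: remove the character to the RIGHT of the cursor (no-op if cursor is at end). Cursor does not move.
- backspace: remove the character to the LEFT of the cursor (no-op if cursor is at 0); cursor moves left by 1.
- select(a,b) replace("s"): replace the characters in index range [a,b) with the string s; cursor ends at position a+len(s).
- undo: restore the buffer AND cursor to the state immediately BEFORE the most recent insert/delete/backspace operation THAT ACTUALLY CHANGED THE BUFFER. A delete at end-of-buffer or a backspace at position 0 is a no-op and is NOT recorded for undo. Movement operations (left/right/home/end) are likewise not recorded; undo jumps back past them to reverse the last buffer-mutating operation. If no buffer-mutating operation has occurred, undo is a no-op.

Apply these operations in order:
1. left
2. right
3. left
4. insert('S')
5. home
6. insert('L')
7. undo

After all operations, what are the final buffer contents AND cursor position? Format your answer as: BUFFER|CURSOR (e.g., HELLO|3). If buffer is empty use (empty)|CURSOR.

After op 1 (left): buf='OBOTQR' cursor=0
After op 2 (right): buf='OBOTQR' cursor=1
After op 3 (left): buf='OBOTQR' cursor=0
After op 4 (insert('S')): buf='SOBOTQR' cursor=1
After op 5 (home): buf='SOBOTQR' cursor=0
After op 6 (insert('L')): buf='LSOBOTQR' cursor=1
After op 7 (undo): buf='SOBOTQR' cursor=0

Answer: SOBOTQR|0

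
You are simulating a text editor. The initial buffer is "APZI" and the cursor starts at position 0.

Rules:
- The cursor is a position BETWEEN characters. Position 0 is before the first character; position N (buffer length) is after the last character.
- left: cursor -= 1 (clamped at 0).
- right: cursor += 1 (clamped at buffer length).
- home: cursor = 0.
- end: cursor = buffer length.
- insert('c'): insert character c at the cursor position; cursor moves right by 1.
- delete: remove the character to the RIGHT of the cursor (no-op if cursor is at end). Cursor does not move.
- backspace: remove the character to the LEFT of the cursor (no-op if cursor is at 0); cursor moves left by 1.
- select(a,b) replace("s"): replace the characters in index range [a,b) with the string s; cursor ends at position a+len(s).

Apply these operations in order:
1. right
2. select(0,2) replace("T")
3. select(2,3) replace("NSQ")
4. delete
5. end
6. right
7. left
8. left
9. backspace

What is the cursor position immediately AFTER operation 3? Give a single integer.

After op 1 (right): buf='APZI' cursor=1
After op 2 (select(0,2) replace("T")): buf='TZI' cursor=1
After op 3 (select(2,3) replace("NSQ")): buf='TZNSQ' cursor=5

Answer: 5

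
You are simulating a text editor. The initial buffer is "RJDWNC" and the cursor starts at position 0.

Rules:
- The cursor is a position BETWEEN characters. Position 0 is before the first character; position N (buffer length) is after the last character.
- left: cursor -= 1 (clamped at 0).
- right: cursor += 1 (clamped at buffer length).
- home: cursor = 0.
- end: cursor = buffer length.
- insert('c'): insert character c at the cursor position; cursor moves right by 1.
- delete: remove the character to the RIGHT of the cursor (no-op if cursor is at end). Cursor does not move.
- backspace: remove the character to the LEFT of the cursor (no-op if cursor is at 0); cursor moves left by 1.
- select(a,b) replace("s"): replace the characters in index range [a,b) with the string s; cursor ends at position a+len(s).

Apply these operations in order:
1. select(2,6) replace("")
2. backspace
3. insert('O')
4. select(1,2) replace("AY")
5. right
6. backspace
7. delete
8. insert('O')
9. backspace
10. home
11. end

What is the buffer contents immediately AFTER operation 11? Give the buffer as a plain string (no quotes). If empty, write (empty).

Answer: RA

Derivation:
After op 1 (select(2,6) replace("")): buf='RJ' cursor=2
After op 2 (backspace): buf='R' cursor=1
After op 3 (insert('O')): buf='RO' cursor=2
After op 4 (select(1,2) replace("AY")): buf='RAY' cursor=3
After op 5 (right): buf='RAY' cursor=3
After op 6 (backspace): buf='RA' cursor=2
After op 7 (delete): buf='RA' cursor=2
After op 8 (insert('O')): buf='RAO' cursor=3
After op 9 (backspace): buf='RA' cursor=2
After op 10 (home): buf='RA' cursor=0
After op 11 (end): buf='RA' cursor=2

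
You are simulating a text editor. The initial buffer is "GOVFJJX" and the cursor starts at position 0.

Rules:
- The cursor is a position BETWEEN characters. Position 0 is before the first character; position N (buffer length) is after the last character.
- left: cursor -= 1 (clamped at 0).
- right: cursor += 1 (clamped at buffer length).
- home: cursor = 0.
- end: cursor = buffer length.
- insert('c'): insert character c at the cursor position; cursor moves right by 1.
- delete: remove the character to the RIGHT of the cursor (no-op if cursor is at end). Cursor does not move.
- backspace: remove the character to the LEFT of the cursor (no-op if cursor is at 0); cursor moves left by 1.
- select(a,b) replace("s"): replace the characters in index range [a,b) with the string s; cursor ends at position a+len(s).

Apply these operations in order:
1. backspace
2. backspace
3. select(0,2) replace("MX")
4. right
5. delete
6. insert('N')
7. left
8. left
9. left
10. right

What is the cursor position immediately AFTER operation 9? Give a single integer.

Answer: 1

Derivation:
After op 1 (backspace): buf='GOVFJJX' cursor=0
After op 2 (backspace): buf='GOVFJJX' cursor=0
After op 3 (select(0,2) replace("MX")): buf='MXVFJJX' cursor=2
After op 4 (right): buf='MXVFJJX' cursor=3
After op 5 (delete): buf='MXVJJX' cursor=3
After op 6 (insert('N')): buf='MXVNJJX' cursor=4
After op 7 (left): buf='MXVNJJX' cursor=3
After op 8 (left): buf='MXVNJJX' cursor=2
After op 9 (left): buf='MXVNJJX' cursor=1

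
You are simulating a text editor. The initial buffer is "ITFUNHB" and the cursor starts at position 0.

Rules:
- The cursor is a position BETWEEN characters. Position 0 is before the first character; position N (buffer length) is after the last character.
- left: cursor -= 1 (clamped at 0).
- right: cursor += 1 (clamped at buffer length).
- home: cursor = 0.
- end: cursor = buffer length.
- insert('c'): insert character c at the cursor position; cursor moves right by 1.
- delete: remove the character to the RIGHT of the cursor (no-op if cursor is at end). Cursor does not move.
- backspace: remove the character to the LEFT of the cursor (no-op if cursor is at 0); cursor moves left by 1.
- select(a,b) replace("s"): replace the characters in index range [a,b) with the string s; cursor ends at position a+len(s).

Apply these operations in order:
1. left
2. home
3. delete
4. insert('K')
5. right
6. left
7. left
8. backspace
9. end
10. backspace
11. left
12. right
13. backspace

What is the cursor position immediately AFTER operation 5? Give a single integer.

Answer: 2

Derivation:
After op 1 (left): buf='ITFUNHB' cursor=0
After op 2 (home): buf='ITFUNHB' cursor=0
After op 3 (delete): buf='TFUNHB' cursor=0
After op 4 (insert('K')): buf='KTFUNHB' cursor=1
After op 5 (right): buf='KTFUNHB' cursor=2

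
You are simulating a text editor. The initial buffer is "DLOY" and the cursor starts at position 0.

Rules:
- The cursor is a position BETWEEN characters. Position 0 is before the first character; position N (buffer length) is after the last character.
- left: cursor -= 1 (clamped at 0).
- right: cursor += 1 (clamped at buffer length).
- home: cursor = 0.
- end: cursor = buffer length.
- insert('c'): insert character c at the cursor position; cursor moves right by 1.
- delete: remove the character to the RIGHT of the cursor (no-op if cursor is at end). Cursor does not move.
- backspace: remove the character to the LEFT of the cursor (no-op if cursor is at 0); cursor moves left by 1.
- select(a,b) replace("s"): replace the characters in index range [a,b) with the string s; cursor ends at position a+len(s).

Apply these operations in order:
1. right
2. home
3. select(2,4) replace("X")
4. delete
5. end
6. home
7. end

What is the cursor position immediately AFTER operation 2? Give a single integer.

Answer: 0

Derivation:
After op 1 (right): buf='DLOY' cursor=1
After op 2 (home): buf='DLOY' cursor=0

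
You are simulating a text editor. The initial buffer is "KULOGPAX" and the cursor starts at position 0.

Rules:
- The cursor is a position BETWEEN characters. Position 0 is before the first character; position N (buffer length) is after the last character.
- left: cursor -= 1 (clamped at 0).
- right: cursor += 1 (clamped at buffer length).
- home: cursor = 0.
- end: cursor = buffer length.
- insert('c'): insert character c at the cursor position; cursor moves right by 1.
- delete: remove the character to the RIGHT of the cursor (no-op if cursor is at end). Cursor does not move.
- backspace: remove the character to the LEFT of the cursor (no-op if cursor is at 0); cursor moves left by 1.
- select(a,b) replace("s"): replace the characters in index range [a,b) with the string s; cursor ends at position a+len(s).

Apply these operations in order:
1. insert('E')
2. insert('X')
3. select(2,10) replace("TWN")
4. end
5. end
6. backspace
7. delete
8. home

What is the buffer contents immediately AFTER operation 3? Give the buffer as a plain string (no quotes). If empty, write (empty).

After op 1 (insert('E')): buf='EKULOGPAX' cursor=1
After op 2 (insert('X')): buf='EXKULOGPAX' cursor=2
After op 3 (select(2,10) replace("TWN")): buf='EXTWN' cursor=5

Answer: EXTWN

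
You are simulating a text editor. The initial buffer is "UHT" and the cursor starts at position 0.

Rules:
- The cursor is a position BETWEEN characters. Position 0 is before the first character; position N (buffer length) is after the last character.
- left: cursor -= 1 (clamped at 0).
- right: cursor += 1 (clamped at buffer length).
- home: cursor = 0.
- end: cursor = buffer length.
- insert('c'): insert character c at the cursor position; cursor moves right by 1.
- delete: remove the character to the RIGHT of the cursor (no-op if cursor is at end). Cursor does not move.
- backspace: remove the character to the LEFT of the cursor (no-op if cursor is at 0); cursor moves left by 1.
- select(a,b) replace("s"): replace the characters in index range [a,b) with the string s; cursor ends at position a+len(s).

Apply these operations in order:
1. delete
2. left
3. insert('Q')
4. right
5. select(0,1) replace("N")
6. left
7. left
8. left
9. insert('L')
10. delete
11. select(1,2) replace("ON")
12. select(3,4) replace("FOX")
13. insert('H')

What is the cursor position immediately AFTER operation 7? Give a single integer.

Answer: 0

Derivation:
After op 1 (delete): buf='HT' cursor=0
After op 2 (left): buf='HT' cursor=0
After op 3 (insert('Q')): buf='QHT' cursor=1
After op 4 (right): buf='QHT' cursor=2
After op 5 (select(0,1) replace("N")): buf='NHT' cursor=1
After op 6 (left): buf='NHT' cursor=0
After op 7 (left): buf='NHT' cursor=0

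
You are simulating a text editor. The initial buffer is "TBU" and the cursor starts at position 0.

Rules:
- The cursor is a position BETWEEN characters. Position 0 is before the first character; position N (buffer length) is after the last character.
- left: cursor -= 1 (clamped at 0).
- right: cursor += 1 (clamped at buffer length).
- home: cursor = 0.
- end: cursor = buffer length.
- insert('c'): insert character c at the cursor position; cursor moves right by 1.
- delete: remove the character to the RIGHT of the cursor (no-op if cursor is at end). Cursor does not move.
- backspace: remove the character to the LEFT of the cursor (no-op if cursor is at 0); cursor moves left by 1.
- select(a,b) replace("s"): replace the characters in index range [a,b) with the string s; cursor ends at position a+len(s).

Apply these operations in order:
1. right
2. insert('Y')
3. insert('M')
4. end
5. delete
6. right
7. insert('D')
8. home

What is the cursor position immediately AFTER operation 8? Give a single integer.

Answer: 0

Derivation:
After op 1 (right): buf='TBU' cursor=1
After op 2 (insert('Y')): buf='TYBU' cursor=2
After op 3 (insert('M')): buf='TYMBU' cursor=3
After op 4 (end): buf='TYMBU' cursor=5
After op 5 (delete): buf='TYMBU' cursor=5
After op 6 (right): buf='TYMBU' cursor=5
After op 7 (insert('D')): buf='TYMBUD' cursor=6
After op 8 (home): buf='TYMBUD' cursor=0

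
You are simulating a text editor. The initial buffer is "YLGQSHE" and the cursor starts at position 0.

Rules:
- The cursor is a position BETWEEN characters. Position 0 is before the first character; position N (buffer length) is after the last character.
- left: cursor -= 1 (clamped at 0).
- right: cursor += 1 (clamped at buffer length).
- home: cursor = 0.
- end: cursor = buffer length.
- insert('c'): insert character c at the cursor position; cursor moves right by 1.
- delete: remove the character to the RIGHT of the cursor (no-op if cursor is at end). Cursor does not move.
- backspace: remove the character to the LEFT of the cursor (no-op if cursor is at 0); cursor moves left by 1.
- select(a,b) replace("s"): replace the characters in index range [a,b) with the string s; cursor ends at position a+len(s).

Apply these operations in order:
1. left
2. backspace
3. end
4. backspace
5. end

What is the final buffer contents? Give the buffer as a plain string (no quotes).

Answer: YLGQSH

Derivation:
After op 1 (left): buf='YLGQSHE' cursor=0
After op 2 (backspace): buf='YLGQSHE' cursor=0
After op 3 (end): buf='YLGQSHE' cursor=7
After op 4 (backspace): buf='YLGQSH' cursor=6
After op 5 (end): buf='YLGQSH' cursor=6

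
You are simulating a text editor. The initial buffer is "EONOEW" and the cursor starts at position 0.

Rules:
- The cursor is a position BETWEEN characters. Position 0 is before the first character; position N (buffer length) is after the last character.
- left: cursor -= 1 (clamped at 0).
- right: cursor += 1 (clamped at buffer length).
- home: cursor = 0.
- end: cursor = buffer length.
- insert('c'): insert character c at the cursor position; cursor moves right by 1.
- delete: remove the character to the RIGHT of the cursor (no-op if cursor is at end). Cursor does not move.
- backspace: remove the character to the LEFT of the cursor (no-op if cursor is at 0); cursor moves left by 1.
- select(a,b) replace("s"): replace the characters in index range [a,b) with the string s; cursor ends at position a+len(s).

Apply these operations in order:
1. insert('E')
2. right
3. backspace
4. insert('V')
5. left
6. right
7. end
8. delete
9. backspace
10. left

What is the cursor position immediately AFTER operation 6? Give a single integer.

Answer: 2

Derivation:
After op 1 (insert('E')): buf='EEONOEW' cursor=1
After op 2 (right): buf='EEONOEW' cursor=2
After op 3 (backspace): buf='EONOEW' cursor=1
After op 4 (insert('V')): buf='EVONOEW' cursor=2
After op 5 (left): buf='EVONOEW' cursor=1
After op 6 (right): buf='EVONOEW' cursor=2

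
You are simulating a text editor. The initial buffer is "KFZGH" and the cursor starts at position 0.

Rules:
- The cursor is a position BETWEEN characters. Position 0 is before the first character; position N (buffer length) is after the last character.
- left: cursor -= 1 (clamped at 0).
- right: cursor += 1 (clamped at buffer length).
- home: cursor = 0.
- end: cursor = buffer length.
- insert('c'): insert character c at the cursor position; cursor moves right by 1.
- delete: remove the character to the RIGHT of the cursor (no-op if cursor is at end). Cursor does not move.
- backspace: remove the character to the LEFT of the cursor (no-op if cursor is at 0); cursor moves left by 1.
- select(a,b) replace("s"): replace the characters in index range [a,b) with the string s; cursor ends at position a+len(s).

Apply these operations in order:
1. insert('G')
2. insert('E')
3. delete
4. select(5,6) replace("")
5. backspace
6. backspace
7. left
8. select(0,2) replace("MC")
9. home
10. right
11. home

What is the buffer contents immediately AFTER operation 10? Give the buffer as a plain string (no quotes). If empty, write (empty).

After op 1 (insert('G')): buf='GKFZGH' cursor=1
After op 2 (insert('E')): buf='GEKFZGH' cursor=2
After op 3 (delete): buf='GEFZGH' cursor=2
After op 4 (select(5,6) replace("")): buf='GEFZG' cursor=5
After op 5 (backspace): buf='GEFZ' cursor=4
After op 6 (backspace): buf='GEF' cursor=3
After op 7 (left): buf='GEF' cursor=2
After op 8 (select(0,2) replace("MC")): buf='MCF' cursor=2
After op 9 (home): buf='MCF' cursor=0
After op 10 (right): buf='MCF' cursor=1

Answer: MCF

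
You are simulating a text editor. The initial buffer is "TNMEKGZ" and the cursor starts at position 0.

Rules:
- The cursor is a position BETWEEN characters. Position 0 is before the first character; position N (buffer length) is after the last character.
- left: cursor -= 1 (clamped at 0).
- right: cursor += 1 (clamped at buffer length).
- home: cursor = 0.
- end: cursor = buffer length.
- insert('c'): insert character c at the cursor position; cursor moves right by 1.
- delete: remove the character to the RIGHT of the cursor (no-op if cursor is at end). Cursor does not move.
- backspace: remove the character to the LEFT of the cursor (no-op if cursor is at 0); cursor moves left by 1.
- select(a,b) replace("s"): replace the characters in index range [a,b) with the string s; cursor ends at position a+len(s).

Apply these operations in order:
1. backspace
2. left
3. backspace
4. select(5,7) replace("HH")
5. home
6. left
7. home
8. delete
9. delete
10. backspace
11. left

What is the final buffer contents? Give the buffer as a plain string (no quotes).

Answer: MEKHH

Derivation:
After op 1 (backspace): buf='TNMEKGZ' cursor=0
After op 2 (left): buf='TNMEKGZ' cursor=0
After op 3 (backspace): buf='TNMEKGZ' cursor=0
After op 4 (select(5,7) replace("HH")): buf='TNMEKHH' cursor=7
After op 5 (home): buf='TNMEKHH' cursor=0
After op 6 (left): buf='TNMEKHH' cursor=0
After op 7 (home): buf='TNMEKHH' cursor=0
After op 8 (delete): buf='NMEKHH' cursor=0
After op 9 (delete): buf='MEKHH' cursor=0
After op 10 (backspace): buf='MEKHH' cursor=0
After op 11 (left): buf='MEKHH' cursor=0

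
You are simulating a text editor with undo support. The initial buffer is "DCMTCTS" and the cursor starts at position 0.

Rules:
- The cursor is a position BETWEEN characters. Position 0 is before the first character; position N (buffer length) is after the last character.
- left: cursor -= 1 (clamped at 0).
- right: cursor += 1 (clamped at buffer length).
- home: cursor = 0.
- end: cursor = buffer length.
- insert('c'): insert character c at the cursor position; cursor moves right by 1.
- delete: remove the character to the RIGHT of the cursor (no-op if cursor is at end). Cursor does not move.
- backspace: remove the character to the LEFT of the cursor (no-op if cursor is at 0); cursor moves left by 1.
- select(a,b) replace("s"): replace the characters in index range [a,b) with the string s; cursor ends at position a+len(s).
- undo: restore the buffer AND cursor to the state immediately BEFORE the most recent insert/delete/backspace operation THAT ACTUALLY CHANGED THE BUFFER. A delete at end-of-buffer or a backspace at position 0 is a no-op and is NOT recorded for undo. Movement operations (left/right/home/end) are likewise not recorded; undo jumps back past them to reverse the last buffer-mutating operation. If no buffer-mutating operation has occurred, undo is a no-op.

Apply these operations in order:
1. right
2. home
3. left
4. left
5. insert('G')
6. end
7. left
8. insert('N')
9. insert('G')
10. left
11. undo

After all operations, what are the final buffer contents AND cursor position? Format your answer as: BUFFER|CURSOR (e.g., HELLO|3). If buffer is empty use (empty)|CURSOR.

Answer: GDCMTCTNS|8

Derivation:
After op 1 (right): buf='DCMTCTS' cursor=1
After op 2 (home): buf='DCMTCTS' cursor=0
After op 3 (left): buf='DCMTCTS' cursor=0
After op 4 (left): buf='DCMTCTS' cursor=0
After op 5 (insert('G')): buf='GDCMTCTS' cursor=1
After op 6 (end): buf='GDCMTCTS' cursor=8
After op 7 (left): buf='GDCMTCTS' cursor=7
After op 8 (insert('N')): buf='GDCMTCTNS' cursor=8
After op 9 (insert('G')): buf='GDCMTCTNGS' cursor=9
After op 10 (left): buf='GDCMTCTNGS' cursor=8
After op 11 (undo): buf='GDCMTCTNS' cursor=8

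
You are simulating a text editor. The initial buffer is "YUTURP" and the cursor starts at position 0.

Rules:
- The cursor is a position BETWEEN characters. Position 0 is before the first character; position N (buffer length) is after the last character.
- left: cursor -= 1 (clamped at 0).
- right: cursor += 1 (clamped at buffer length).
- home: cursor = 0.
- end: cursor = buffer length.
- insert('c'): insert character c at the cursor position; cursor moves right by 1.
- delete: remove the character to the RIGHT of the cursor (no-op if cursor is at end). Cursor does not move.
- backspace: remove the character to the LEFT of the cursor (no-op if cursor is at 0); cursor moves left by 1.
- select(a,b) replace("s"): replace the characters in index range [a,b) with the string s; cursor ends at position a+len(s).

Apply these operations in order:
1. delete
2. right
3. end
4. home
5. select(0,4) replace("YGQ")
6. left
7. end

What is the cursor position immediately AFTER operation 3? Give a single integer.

Answer: 5

Derivation:
After op 1 (delete): buf='UTURP' cursor=0
After op 2 (right): buf='UTURP' cursor=1
After op 3 (end): buf='UTURP' cursor=5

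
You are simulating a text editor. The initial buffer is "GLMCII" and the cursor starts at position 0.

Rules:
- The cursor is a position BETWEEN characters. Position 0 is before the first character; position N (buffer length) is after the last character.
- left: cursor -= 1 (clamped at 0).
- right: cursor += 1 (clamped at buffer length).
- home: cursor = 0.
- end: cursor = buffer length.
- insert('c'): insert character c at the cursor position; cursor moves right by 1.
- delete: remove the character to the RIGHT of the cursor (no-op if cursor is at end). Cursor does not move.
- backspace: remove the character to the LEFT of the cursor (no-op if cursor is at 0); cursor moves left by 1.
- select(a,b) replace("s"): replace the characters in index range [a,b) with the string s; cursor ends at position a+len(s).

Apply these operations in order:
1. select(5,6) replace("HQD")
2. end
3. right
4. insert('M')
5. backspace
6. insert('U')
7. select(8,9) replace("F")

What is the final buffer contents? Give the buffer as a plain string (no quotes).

After op 1 (select(5,6) replace("HQD")): buf='GLMCIHQD' cursor=8
After op 2 (end): buf='GLMCIHQD' cursor=8
After op 3 (right): buf='GLMCIHQD' cursor=8
After op 4 (insert('M')): buf='GLMCIHQDM' cursor=9
After op 5 (backspace): buf='GLMCIHQD' cursor=8
After op 6 (insert('U')): buf='GLMCIHQDU' cursor=9
After op 7 (select(8,9) replace("F")): buf='GLMCIHQDF' cursor=9

Answer: GLMCIHQDF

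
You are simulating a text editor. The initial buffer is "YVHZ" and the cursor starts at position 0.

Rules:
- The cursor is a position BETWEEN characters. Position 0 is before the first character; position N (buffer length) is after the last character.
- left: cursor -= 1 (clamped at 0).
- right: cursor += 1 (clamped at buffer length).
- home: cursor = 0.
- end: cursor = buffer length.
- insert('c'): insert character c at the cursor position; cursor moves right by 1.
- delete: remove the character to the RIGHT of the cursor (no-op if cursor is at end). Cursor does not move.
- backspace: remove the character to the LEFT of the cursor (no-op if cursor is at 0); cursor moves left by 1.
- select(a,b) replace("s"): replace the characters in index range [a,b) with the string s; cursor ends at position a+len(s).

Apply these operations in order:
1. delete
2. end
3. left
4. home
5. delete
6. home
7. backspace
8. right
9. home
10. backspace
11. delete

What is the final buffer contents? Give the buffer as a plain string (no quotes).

Answer: Z

Derivation:
After op 1 (delete): buf='VHZ' cursor=0
After op 2 (end): buf='VHZ' cursor=3
After op 3 (left): buf='VHZ' cursor=2
After op 4 (home): buf='VHZ' cursor=0
After op 5 (delete): buf='HZ' cursor=0
After op 6 (home): buf='HZ' cursor=0
After op 7 (backspace): buf='HZ' cursor=0
After op 8 (right): buf='HZ' cursor=1
After op 9 (home): buf='HZ' cursor=0
After op 10 (backspace): buf='HZ' cursor=0
After op 11 (delete): buf='Z' cursor=0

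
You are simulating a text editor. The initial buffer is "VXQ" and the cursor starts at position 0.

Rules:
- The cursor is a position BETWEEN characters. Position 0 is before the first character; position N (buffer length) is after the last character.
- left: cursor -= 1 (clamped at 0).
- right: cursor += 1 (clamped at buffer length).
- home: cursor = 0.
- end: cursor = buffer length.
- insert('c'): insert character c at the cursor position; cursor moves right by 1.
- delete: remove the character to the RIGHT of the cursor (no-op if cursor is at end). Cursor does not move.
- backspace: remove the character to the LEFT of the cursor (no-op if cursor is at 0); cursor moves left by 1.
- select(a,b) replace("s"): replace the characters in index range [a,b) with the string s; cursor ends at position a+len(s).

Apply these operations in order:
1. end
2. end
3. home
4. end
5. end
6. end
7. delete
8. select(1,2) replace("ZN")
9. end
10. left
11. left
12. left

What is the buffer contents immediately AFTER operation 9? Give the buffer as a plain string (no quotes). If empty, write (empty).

Answer: VZNQ

Derivation:
After op 1 (end): buf='VXQ' cursor=3
After op 2 (end): buf='VXQ' cursor=3
After op 3 (home): buf='VXQ' cursor=0
After op 4 (end): buf='VXQ' cursor=3
After op 5 (end): buf='VXQ' cursor=3
After op 6 (end): buf='VXQ' cursor=3
After op 7 (delete): buf='VXQ' cursor=3
After op 8 (select(1,2) replace("ZN")): buf='VZNQ' cursor=3
After op 9 (end): buf='VZNQ' cursor=4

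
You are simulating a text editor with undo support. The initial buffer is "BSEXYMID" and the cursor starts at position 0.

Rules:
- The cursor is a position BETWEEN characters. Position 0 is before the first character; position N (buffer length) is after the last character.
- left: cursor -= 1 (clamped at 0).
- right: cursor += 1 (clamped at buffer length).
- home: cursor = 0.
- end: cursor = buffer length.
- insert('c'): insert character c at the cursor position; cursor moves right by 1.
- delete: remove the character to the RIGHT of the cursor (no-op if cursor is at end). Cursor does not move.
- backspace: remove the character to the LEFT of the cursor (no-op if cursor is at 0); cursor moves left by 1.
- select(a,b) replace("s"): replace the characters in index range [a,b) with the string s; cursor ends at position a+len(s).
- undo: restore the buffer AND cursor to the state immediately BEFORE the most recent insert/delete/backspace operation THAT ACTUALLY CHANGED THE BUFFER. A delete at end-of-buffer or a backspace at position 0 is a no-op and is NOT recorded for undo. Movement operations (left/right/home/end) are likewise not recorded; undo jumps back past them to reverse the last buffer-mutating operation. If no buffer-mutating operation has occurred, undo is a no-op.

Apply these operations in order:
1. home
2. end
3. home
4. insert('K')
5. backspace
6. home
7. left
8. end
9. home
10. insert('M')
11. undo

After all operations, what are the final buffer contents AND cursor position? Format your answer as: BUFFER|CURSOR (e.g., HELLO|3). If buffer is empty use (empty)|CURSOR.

Answer: BSEXYMID|0

Derivation:
After op 1 (home): buf='BSEXYMID' cursor=0
After op 2 (end): buf='BSEXYMID' cursor=8
After op 3 (home): buf='BSEXYMID' cursor=0
After op 4 (insert('K')): buf='KBSEXYMID' cursor=1
After op 5 (backspace): buf='BSEXYMID' cursor=0
After op 6 (home): buf='BSEXYMID' cursor=0
After op 7 (left): buf='BSEXYMID' cursor=0
After op 8 (end): buf='BSEXYMID' cursor=8
After op 9 (home): buf='BSEXYMID' cursor=0
After op 10 (insert('M')): buf='MBSEXYMID' cursor=1
After op 11 (undo): buf='BSEXYMID' cursor=0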